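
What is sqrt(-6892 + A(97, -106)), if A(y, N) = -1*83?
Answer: 15*I*sqrt(31) ≈ 83.516*I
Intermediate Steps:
A(y, N) = -83
sqrt(-6892 + A(97, -106)) = sqrt(-6892 - 83) = sqrt(-6975) = 15*I*sqrt(31)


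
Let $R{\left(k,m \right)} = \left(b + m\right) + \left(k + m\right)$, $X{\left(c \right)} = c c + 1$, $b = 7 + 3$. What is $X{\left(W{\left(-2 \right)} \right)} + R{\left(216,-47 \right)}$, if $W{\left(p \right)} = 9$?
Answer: $214$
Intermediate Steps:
$b = 10$
$X{\left(c \right)} = 1 + c^{2}$ ($X{\left(c \right)} = c^{2} + 1 = 1 + c^{2}$)
$R{\left(k,m \right)} = 10 + k + 2 m$ ($R{\left(k,m \right)} = \left(10 + m\right) + \left(k + m\right) = 10 + k + 2 m$)
$X{\left(W{\left(-2 \right)} \right)} + R{\left(216,-47 \right)} = \left(1 + 9^{2}\right) + \left(10 + 216 + 2 \left(-47\right)\right) = \left(1 + 81\right) + \left(10 + 216 - 94\right) = 82 + 132 = 214$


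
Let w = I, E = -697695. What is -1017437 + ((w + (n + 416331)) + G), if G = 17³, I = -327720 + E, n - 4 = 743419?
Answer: -878185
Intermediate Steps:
n = 743423 (n = 4 + 743419 = 743423)
I = -1025415 (I = -327720 - 697695 = -1025415)
G = 4913
w = -1025415
-1017437 + ((w + (n + 416331)) + G) = -1017437 + ((-1025415 + (743423 + 416331)) + 4913) = -1017437 + ((-1025415 + 1159754) + 4913) = -1017437 + (134339 + 4913) = -1017437 + 139252 = -878185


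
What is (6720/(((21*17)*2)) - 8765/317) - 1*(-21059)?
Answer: 113388666/5389 ≈ 21041.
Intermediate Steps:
(6720/(((21*17)*2)) - 8765/317) - 1*(-21059) = (6720/((357*2)) - 8765*1/317) + 21059 = (6720/714 - 8765/317) + 21059 = (6720*(1/714) - 8765/317) + 21059 = (160/17 - 8765/317) + 21059 = -98285/5389 + 21059 = 113388666/5389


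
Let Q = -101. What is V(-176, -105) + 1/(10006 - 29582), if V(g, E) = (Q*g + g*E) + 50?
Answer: 710726255/19576 ≈ 36306.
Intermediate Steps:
V(g, E) = 50 - 101*g + E*g (V(g, E) = (-101*g + g*E) + 50 = (-101*g + E*g) + 50 = 50 - 101*g + E*g)
V(-176, -105) + 1/(10006 - 29582) = (50 - 101*(-176) - 105*(-176)) + 1/(10006 - 29582) = (50 + 17776 + 18480) + 1/(-19576) = 36306 - 1/19576 = 710726255/19576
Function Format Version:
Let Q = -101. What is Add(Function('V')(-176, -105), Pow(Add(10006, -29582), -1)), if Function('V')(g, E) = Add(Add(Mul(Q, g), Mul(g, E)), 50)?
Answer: Rational(710726255, 19576) ≈ 36306.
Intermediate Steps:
Function('V')(g, E) = Add(50, Mul(-101, g), Mul(E, g)) (Function('V')(g, E) = Add(Add(Mul(-101, g), Mul(g, E)), 50) = Add(Add(Mul(-101, g), Mul(E, g)), 50) = Add(50, Mul(-101, g), Mul(E, g)))
Add(Function('V')(-176, -105), Pow(Add(10006, -29582), -1)) = Add(Add(50, Mul(-101, -176), Mul(-105, -176)), Pow(Add(10006, -29582), -1)) = Add(Add(50, 17776, 18480), Pow(-19576, -1)) = Add(36306, Rational(-1, 19576)) = Rational(710726255, 19576)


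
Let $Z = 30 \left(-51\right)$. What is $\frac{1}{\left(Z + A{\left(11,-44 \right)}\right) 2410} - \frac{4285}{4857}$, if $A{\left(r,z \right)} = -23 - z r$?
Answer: $- \frac{11039407507}{12513040530} \approx -0.88223$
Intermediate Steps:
$Z = -1530$
$A{\left(r,z \right)} = -23 - r z$
$\frac{1}{\left(Z + A{\left(11,-44 \right)}\right) 2410} - \frac{4285}{4857} = \frac{1}{\left(-1530 - \left(23 + 11 \left(-44\right)\right)\right) 2410} - \frac{4285}{4857} = \frac{1}{-1530 + \left(-23 + 484\right)} \frac{1}{2410} - \frac{4285}{4857} = \frac{1}{-1530 + 461} \cdot \frac{1}{2410} - \frac{4285}{4857} = \frac{1}{-1069} \cdot \frac{1}{2410} - \frac{4285}{4857} = \left(- \frac{1}{1069}\right) \frac{1}{2410} - \frac{4285}{4857} = - \frac{1}{2576290} - \frac{4285}{4857} = - \frac{11039407507}{12513040530}$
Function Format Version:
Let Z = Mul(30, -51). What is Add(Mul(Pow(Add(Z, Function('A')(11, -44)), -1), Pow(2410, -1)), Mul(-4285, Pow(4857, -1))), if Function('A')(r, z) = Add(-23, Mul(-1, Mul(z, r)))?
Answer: Rational(-11039407507, 12513040530) ≈ -0.88223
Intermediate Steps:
Z = -1530
Function('A')(r, z) = Add(-23, Mul(-1, r, z)) (Function('A')(r, z) = Add(-23, Mul(-1, Mul(r, z))) = Add(-23, Mul(-1, r, z)))
Add(Mul(Pow(Add(Z, Function('A')(11, -44)), -1), Pow(2410, -1)), Mul(-4285, Pow(4857, -1))) = Add(Mul(Pow(Add(-1530, Add(-23, Mul(-1, 11, -44))), -1), Pow(2410, -1)), Mul(-4285, Pow(4857, -1))) = Add(Mul(Pow(Add(-1530, Add(-23, 484)), -1), Rational(1, 2410)), Mul(-4285, Rational(1, 4857))) = Add(Mul(Pow(Add(-1530, 461), -1), Rational(1, 2410)), Rational(-4285, 4857)) = Add(Mul(Pow(-1069, -1), Rational(1, 2410)), Rational(-4285, 4857)) = Add(Mul(Rational(-1, 1069), Rational(1, 2410)), Rational(-4285, 4857)) = Add(Rational(-1, 2576290), Rational(-4285, 4857)) = Rational(-11039407507, 12513040530)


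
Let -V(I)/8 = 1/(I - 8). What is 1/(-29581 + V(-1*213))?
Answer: -221/6537393 ≈ -3.3805e-5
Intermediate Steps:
V(I) = -8/(-8 + I) (V(I) = -8/(I - 8) = -8/(-8 + I))
1/(-29581 + V(-1*213)) = 1/(-29581 - 8/(-8 - 1*213)) = 1/(-29581 - 8/(-8 - 213)) = 1/(-29581 - 8/(-221)) = 1/(-29581 - 8*(-1/221)) = 1/(-29581 + 8/221) = 1/(-6537393/221) = -221/6537393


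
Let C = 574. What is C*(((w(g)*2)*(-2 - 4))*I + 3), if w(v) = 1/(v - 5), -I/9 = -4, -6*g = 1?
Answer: 1541190/31 ≈ 49716.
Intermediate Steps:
g = -⅙ (g = -⅙*1 = -⅙ ≈ -0.16667)
I = 36 (I = -9*(-4) = 36)
w(v) = 1/(-5 + v)
C*(((w(g)*2)*(-2 - 4))*I + 3) = 574*(((2/(-5 - ⅙))*(-2 - 4))*36 + 3) = 574*(((2/(-31/6))*(-6))*36 + 3) = 574*((-6/31*2*(-6))*36 + 3) = 574*(-12/31*(-6)*36 + 3) = 574*((72/31)*36 + 3) = 574*(2592/31 + 3) = 574*(2685/31) = 1541190/31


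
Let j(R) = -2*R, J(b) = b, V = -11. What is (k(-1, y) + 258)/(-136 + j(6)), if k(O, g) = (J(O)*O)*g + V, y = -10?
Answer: -237/148 ≈ -1.6014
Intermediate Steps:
k(O, g) = -11 + g*O² (k(O, g) = (O*O)*g - 11 = O²*g - 11 = g*O² - 11 = -11 + g*O²)
(k(-1, y) + 258)/(-136 + j(6)) = ((-11 - 10*(-1)²) + 258)/(-136 - 2*6) = ((-11 - 10*1) + 258)/(-136 - 12) = ((-11 - 10) + 258)/(-148) = (-21 + 258)*(-1/148) = 237*(-1/148) = -237/148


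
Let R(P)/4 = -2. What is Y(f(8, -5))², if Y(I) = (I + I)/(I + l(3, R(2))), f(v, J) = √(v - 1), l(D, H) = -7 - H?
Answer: 56/9 - 14*√7/9 ≈ 2.1066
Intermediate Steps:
R(P) = -8 (R(P) = 4*(-2) = -8)
f(v, J) = √(-1 + v)
Y(I) = 2*I/(1 + I) (Y(I) = (I + I)/(I + (-7 - 1*(-8))) = (2*I)/(I + (-7 + 8)) = (2*I)/(I + 1) = (2*I)/(1 + I) = 2*I/(1 + I))
Y(f(8, -5))² = (2*√(-1 + 8)/(1 + √(-1 + 8)))² = (2*√7/(1 + √7))² = 28/(1 + √7)²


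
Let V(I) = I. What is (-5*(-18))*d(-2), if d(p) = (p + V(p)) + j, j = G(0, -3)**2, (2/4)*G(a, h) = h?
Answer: 2880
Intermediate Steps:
G(a, h) = 2*h
j = 36 (j = (2*(-3))**2 = (-6)**2 = 36)
d(p) = 36 + 2*p (d(p) = (p + p) + 36 = 2*p + 36 = 36 + 2*p)
(-5*(-18))*d(-2) = (-5*(-18))*(36 + 2*(-2)) = 90*(36 - 4) = 90*32 = 2880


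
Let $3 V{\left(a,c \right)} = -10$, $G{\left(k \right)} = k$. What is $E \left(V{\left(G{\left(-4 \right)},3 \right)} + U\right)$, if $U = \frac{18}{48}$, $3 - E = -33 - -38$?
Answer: $\frac{71}{12} \approx 5.9167$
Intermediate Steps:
$E = -2$ ($E = 3 - \left(-33 - -38\right) = 3 - \left(-33 + 38\right) = 3 - 5 = -2$)
$U = \frac{3}{8}$ ($U = 18 \cdot \frac{1}{48} = \frac{3}{8} \approx 0.375$)
$V{\left(a,c \right)} = - \frac{10}{3}$ ($V{\left(a,c \right)} = \frac{1}{3} \left(-10\right) = - \frac{10}{3}$)
$E \left(V{\left(G{\left(-4 \right)},3 \right)} + U\right) = - 2 \left(- \frac{10}{3} + \frac{3}{8}\right) = \left(-2\right) \left(- \frac{71}{24}\right) = \frac{71}{12}$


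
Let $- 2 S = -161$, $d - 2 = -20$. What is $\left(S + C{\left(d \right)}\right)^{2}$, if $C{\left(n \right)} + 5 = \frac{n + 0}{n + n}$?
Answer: $5776$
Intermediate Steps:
$d = -18$ ($d = 2 - 20 = -18$)
$C{\left(n \right)} = - \frac{9}{2}$ ($C{\left(n \right)} = -5 + \frac{n + 0}{n + n} = -5 + \frac{n}{2 n} = -5 + n \frac{1}{2 n} = -5 + \frac{1}{2} = - \frac{9}{2}$)
$S = \frac{161}{2}$ ($S = \left(- \frac{1}{2}\right) \left(-161\right) = \frac{161}{2} \approx 80.5$)
$\left(S + C{\left(d \right)}\right)^{2} = \left(\frac{161}{2} - \frac{9}{2}\right)^{2} = 76^{2} = 5776$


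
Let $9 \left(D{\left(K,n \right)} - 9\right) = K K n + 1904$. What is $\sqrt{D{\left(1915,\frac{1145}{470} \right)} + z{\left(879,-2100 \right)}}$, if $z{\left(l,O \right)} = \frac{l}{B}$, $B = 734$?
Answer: $\frac{\sqrt{295411588010471}}{17249} \approx 996.44$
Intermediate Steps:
$z{\left(l,O \right)} = \frac{l}{734}$
$D{\left(K,n \right)} = \frac{1985}{9} + \frac{n K^{2}}{9}$ ($D{\left(K,n \right)} = 9 + \frac{K K n + 1904}{9} = 9 + \frac{K^{2} n + 1904}{9} = 9 + \frac{n K^{2} + 1904}{9} = 9 + \frac{1904 + n K^{2}}{9} = 9 + \left(\frac{1904}{9} + \frac{n K^{2}}{9}\right) = \frac{1985}{9} + \frac{n K^{2}}{9}$)
$\sqrt{D{\left(1915,\frac{1145}{470} \right)} + z{\left(879,-2100 \right)}} = \sqrt{\left(\frac{1985}{9} + \frac{\frac{1145}{470} \cdot 1915^{2}}{9}\right) + \frac{1}{734} \cdot 879} = \sqrt{\left(\frac{1985}{9} + \frac{1}{9} \cdot 1145 \cdot \frac{1}{470} \cdot 3667225\right) + \frac{879}{734}} = \sqrt{\left(\frac{1985}{9} + \frac{1}{9} \cdot \frac{229}{94} \cdot 3667225\right) + \frac{879}{734}} = \sqrt{\left(\frac{1985}{9} + \frac{839794525}{846}\right) + \frac{879}{734}} = \sqrt{\frac{93331235}{94} + \frac{879}{734}} = \sqrt{\frac{17126302279}{17249}} = \frac{\sqrt{295411588010471}}{17249}$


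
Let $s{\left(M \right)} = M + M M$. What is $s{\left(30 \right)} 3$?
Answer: $2790$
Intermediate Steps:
$s{\left(M \right)} = M + M^{2}$
$s{\left(30 \right)} 3 = 30 \left(1 + 30\right) 3 = 30 \cdot 31 \cdot 3 = 930 \cdot 3 = 2790$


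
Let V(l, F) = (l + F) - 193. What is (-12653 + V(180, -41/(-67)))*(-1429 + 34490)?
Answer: -28054936441/67 ≈ -4.1873e+8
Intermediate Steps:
V(l, F) = -193 + F + l (V(l, F) = (F + l) - 193 = -193 + F + l)
(-12653 + V(180, -41/(-67)))*(-1429 + 34490) = (-12653 + (-193 - 41/(-67) + 180))*(-1429 + 34490) = (-12653 + (-193 - 41*(-1/67) + 180))*33061 = (-12653 + (-193 + 41/67 + 180))*33061 = (-12653 - 830/67)*33061 = -848581/67*33061 = -28054936441/67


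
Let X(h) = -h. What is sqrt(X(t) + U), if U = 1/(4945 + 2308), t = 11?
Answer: I*sqrt(578658846)/7253 ≈ 3.3166*I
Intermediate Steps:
U = 1/7253 ≈ 0.00013787
sqrt(X(t) + U) = sqrt(-1*11 + 1/7253) = sqrt(-11 + 1/7253) = sqrt(-79782/7253) = I*sqrt(578658846)/7253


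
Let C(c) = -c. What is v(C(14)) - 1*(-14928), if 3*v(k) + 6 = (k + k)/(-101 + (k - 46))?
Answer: 1029898/69 ≈ 14926.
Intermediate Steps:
v(k) = -2 + 2*k/(3*(-147 + k)) (v(k) = -2 + ((k + k)/(-101 + (k - 46)))/3 = -2 + ((2*k)/(-101 + (-46 + k)))/3 = -2 + ((2*k)/(-147 + k))/3 = -2 + (2*k/(-147 + k))/3 = -2 + 2*k/(3*(-147 + k)))
v(C(14)) - 1*(-14928) = 2*(441 - (-2)*14)/(3*(-147 - 1*14)) - 1*(-14928) = 2*(441 - 2*(-14))/(3*(-147 - 14)) + 14928 = (2/3)*(441 + 28)/(-161) + 14928 = (2/3)*(-1/161)*469 + 14928 = -134/69 + 14928 = 1029898/69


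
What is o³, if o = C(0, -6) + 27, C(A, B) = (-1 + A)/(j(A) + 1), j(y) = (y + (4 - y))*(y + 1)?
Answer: 2406104/125 ≈ 19249.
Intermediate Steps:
j(y) = 4 + 4*y (j(y) = 4*(1 + y) = 4 + 4*y)
C(A, B) = (-1 + A)/(5 + 4*A) (C(A, B) = (-1 + A)/((4 + 4*A) + 1) = (-1 + A)/(5 + 4*A))
o = 134/5 (o = (-1 + 0)/(5 + 4*0) + 27 = -1/(5 + 0) + 27 = -1/5 + 27 = (⅕)*(-1) + 27 = -⅕ + 27 = 134/5 ≈ 26.800)
o³ = (134/5)³ = 2406104/125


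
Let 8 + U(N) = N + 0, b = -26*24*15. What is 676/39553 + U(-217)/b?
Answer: 338373/8227024 ≈ 0.041129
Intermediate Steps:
b = -9360 (b = -624*15 = -9360)
U(N) = -8 + N (U(N) = -8 + (N + 0) = -8 + N)
676/39553 + U(-217)/b = 676/39553 + (-8 - 217)/(-9360) = 676*(1/39553) - 225*(-1/9360) = 676/39553 + 5/208 = 338373/8227024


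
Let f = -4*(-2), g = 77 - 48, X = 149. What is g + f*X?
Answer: 1221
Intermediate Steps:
g = 29
f = 8 (f = -1*(-8) = 8)
g + f*X = 29 + 8*149 = 29 + 1192 = 1221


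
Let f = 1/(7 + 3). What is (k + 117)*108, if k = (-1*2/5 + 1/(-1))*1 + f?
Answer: 62478/5 ≈ 12496.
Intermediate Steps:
f = 1/10 ≈ 0.10000
k = -13/10 (k = (-1*2/5 + 1/(-1))*1 + 1/10 = (-2*1/5 + 1*(-1))*1 + 1/10 = (-2/5 - 1)*1 + 1/10 = -7/5*1 + 1/10 = -7/5 + 1/10 = -13/10 ≈ -1.3000)
(k + 117)*108 = (-13/10 + 117)*108 = (1157/10)*108 = 62478/5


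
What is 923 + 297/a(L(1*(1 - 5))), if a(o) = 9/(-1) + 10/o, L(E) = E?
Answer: 20635/23 ≈ 897.17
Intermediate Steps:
a(o) = -9 + 10/o (a(o) = 9*(-1) + 10/o = -9 + 10/o)
923 + 297/a(L(1*(1 - 5))) = 923 + 297/(-9 + 10/((1*(1 - 5)))) = 923 + 297/(-9 + 10/((1*(-4)))) = 923 + 297/(-9 + 10/(-4)) = 923 + 297/(-9 + 10*(-1/4)) = 923 + 297/(-9 - 5/2) = 923 + 297/(-23/2) = 923 + 297*(-2/23) = 923 - 594/23 = 20635/23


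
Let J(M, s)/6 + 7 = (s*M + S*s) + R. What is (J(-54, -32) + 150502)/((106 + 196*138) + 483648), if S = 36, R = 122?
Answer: 77324/255401 ≈ 0.30276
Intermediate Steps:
J(M, s) = 690 + 216*s + 6*M*s (J(M, s) = -42 + 6*((s*M + 36*s) + 122) = -42 + 6*((M*s + 36*s) + 122) = -42 + 6*((36*s + M*s) + 122) = -42 + 6*(122 + 36*s + M*s) = -42 + (732 + 216*s + 6*M*s) = 690 + 216*s + 6*M*s)
(J(-54, -32) + 150502)/((106 + 196*138) + 483648) = ((690 + 216*(-32) + 6*(-54)*(-32)) + 150502)/((106 + 196*138) + 483648) = ((690 - 6912 + 10368) + 150502)/((106 + 27048) + 483648) = (4146 + 150502)/(27154 + 483648) = 154648/510802 = 154648*(1/510802) = 77324/255401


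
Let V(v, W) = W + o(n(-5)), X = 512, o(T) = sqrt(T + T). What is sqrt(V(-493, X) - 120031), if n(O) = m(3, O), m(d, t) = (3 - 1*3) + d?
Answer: sqrt(-119519 + sqrt(6)) ≈ 345.71*I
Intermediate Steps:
m(d, t) = d (m(d, t) = (3 - 3) + d = 0 + d = d)
n(O) = 3
o(T) = sqrt(2)*sqrt(T) (o(T) = sqrt(2*T) = sqrt(2)*sqrt(T))
V(v, W) = W + sqrt(6) (V(v, W) = W + sqrt(2)*sqrt(3) = W + sqrt(6))
sqrt(V(-493, X) - 120031) = sqrt((512 + sqrt(6)) - 120031) = sqrt(-119519 + sqrt(6))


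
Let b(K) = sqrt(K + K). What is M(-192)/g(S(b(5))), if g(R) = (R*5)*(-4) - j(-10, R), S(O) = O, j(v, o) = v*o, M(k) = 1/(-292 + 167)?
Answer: sqrt(10)/12500 ≈ 0.00025298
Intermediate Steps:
b(K) = sqrt(2)*sqrt(K) (b(K) = sqrt(2*K) = sqrt(2)*sqrt(K))
M(k) = -1/125 (M(k) = 1/(-125) = -1/125)
j(v, o) = o*v
g(R) = -10*R (g(R) = (R*5)*(-4) - R*(-10) = (5*R)*(-4) - (-10)*R = -20*R + 10*R = -10*R)
M(-192)/g(S(b(5))) = -(-sqrt(10)/100)/125 = -(-1)*sqrt(10)/12500 = sqrt(10)/12500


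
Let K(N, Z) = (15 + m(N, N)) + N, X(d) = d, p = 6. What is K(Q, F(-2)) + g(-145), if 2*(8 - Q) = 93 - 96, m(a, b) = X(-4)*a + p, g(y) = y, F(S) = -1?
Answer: -305/2 ≈ -152.50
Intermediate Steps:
m(a, b) = 6 - 4*a (m(a, b) = -4*a + 6 = 6 - 4*a)
Q = 19/2 (Q = 8 - (93 - 96)/2 = 8 - ½*(-3) = 8 + 3/2 = 19/2 ≈ 9.5000)
K(N, Z) = 21 - 3*N (K(N, Z) = (15 + (6 - 4*N)) + N = (21 - 4*N) + N = 21 - 3*N)
K(Q, F(-2)) + g(-145) = (21 - 3*19/2) - 145 = (21 - 57/2) - 145 = -15/2 - 145 = -305/2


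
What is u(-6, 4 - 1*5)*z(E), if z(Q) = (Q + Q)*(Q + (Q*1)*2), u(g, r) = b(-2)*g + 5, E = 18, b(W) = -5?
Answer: 68040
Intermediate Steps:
u(g, r) = 5 - 5*g (u(g, r) = -5*g + 5 = 5 - 5*g)
z(Q) = 6*Q² (z(Q) = (2*Q)*(Q + Q*2) = (2*Q)*(Q + 2*Q) = (2*Q)*(3*Q) = 6*Q²)
u(-6, 4 - 1*5)*z(E) = (5 - 5*(-6))*(6*18²) = (5 + 30)*(6*324) = 35*1944 = 68040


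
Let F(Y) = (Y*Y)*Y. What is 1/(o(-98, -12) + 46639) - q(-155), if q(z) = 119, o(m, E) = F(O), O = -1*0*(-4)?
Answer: -5550040/46639 ≈ -119.00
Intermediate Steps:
O = 0 (O = 0*(-4) = 0)
F(Y) = Y³ (F(Y) = Y²*Y = Y³)
o(m, E) = 0 (o(m, E) = 0³ = 0)
1/(o(-98, -12) + 46639) - q(-155) = 1/(0 + 46639) - 1*119 = 1/46639 - 119 = -5550040/46639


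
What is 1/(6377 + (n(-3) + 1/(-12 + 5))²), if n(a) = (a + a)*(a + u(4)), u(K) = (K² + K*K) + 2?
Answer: 49/2010282 ≈ 2.4375e-5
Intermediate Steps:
u(K) = 2 + 2*K² (u(K) = (K² + K²) + 2 = 2*K² + 2 = 2 + 2*K²)
n(a) = 2*a*(34 + a) (n(a) = (a + a)*(a + (2 + 2*4²)) = (2*a)*(a + (2 + 2*16)) = (2*a)*(a + (2 + 32)) = (2*a)*(a + 34) = (2*a)*(34 + a) = 2*a*(34 + a))
1/(6377 + (n(-3) + 1/(-12 + 5))²) = 1/(6377 + (2*(-3)*(34 - 3) + 1/(-12 + 5))²) = 1/(6377 + (2*(-3)*31 + 1/(-7))²) = 1/(6377 + (-186 - ⅐)²) = 1/(6377 + (-1303/7)²) = 1/(6377 + 1697809/49) = 1/(2010282/49) = 49/2010282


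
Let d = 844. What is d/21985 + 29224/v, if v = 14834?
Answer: 327504768/163062745 ≈ 2.0085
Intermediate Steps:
d/21985 + 29224/v = 844/21985 + 29224/14834 = 844*(1/21985) + 29224*(1/14834) = 844/21985 + 14612/7417 = 327504768/163062745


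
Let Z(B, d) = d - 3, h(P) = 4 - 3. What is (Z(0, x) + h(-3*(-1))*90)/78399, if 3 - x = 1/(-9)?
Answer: 811/705591 ≈ 0.0011494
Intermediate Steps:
h(P) = 1
x = 28/9 (x = 3 - 1/(-9) = 3 - 1*(-⅑) = 3 + ⅑ = 28/9 ≈ 3.1111)
Z(B, d) = -3 + d
(Z(0, x) + h(-3*(-1))*90)/78399 = ((-3 + 28/9) + 1*90)/78399 = (⅑ + 90)*(1/78399) = (811/9)*(1/78399) = 811/705591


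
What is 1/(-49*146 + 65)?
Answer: -1/7089 ≈ -0.00014106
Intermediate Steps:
1/(-49*146 + 65) = 1/(-7154 + 65) = 1/(-7089) = -1/7089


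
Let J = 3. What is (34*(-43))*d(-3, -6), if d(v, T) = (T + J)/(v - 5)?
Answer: -2193/4 ≈ -548.25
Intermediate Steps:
d(v, T) = (3 + T)/(-5 + v) (d(v, T) = (T + 3)/(v - 5) = (3 + T)/(-5 + v))
(34*(-43))*d(-3, -6) = (34*(-43))*((3 - 6)/(-5 - 3)) = -1462*(-3)/(-8) = -(-731)*(-3)/4 = -1462*3/8 = -2193/4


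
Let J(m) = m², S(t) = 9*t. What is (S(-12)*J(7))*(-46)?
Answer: 243432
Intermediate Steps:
(S(-12)*J(7))*(-46) = ((9*(-12))*7²)*(-46) = -108*49*(-46) = -5292*(-46) = 243432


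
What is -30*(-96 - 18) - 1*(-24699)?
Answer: 28119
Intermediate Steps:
-30*(-96 - 18) - 1*(-24699) = -30*(-114) + 24699 = 3420 + 24699 = 28119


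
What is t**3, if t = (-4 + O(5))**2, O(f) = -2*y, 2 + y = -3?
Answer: 46656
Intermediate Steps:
y = -5 (y = -2 - 3 = -5)
O(f) = 10 (O(f) = -2*(-5) = 10)
t = 36 (t = (-4 + 10)**2 = 6**2 = 36)
t**3 = 36**3 = 46656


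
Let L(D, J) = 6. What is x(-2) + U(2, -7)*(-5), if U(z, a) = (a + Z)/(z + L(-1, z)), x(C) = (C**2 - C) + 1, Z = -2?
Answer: 101/8 ≈ 12.625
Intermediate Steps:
x(C) = 1 + C**2 - C
U(z, a) = (-2 + a)/(6 + z) (U(z, a) = (a - 2)/(z + 6) = (-2 + a)/(6 + z))
x(-2) + U(2, -7)*(-5) = (1 + (-2)**2 - 1*(-2)) + ((-2 - 7)/(6 + 2))*(-5) = (1 + 4 + 2) + (-9/8)*(-5) = 7 + ((1/8)*(-9))*(-5) = 7 - 9/8*(-5) = 7 + 45/8 = 101/8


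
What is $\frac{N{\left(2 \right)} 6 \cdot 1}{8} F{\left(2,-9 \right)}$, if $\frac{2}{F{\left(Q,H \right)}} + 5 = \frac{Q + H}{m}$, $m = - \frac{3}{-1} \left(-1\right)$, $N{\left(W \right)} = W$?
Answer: $- \frac{9}{8} \approx -1.125$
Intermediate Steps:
$m = -3$ ($m = \left(-3\right) \left(-1\right) \left(-1\right) = 3 \left(-1\right) = -3$)
$F{\left(Q,H \right)} = \frac{2}{-5 - \frac{H}{3} - \frac{Q}{3}}$ ($F{\left(Q,H \right)} = \frac{2}{-5 + \frac{Q + H}{-3}} = \frac{2}{-5 + \left(H + Q\right) \left(- \frac{1}{3}\right)} = \frac{2}{-5 - \left(\frac{H}{3} + \frac{Q}{3}\right)} = \frac{2}{-5 - \frac{H}{3} - \frac{Q}{3}}$)
$\frac{N{\left(2 \right)} 6 \cdot 1}{8} F{\left(2,-9 \right)} = \frac{2 \cdot 6 \cdot 1}{8} \left(- \frac{6}{15 - 9 + 2}\right) = \frac{12 \cdot 1}{8} \left(- \frac{6}{8}\right) = \frac{1}{8} \cdot 12 \left(\left(-6\right) \frac{1}{8}\right) = \frac{3}{2} \left(- \frac{3}{4}\right) = - \frac{9}{8}$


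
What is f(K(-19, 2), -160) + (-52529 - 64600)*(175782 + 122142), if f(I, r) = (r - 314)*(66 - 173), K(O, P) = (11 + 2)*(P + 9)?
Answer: -34895489478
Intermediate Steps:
K(O, P) = 117 + 13*P (K(O, P) = 13*(9 + P) = 117 + 13*P)
f(I, r) = 33598 - 107*r (f(I, r) = (-314 + r)*(-107) = 33598 - 107*r)
f(K(-19, 2), -160) + (-52529 - 64600)*(175782 + 122142) = (33598 - 107*(-160)) + (-52529 - 64600)*(175782 + 122142) = (33598 + 17120) - 117129*297924 = 50718 - 34895540196 = -34895489478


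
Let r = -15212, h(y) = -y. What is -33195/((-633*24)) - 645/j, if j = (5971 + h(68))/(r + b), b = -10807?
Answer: 85050656015/29892792 ≈ 2845.2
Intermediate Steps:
j = -5903/26019 (j = (5971 - 1*68)/(-15212 - 10807) = (5971 - 68)/(-26019) = 5903*(-1/26019) = -5903/26019 ≈ -0.22687)
-33195/((-633*24)) - 645/j = -33195/((-633*24)) - 645/(-5903/26019) = -33195/(-15192) - 645*(-26019/5903) = -33195*(-1/15192) + 16782255/5903 = 11065/5064 + 16782255/5903 = 85050656015/29892792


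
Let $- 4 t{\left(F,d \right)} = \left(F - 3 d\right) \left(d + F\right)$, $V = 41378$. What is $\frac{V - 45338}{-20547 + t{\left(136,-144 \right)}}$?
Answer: $\frac{3960}{19411} \approx 0.20401$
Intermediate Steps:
$t{\left(F,d \right)} = - \frac{\left(F + d\right) \left(F - 3 d\right)}{4}$ ($t{\left(F,d \right)} = - \frac{\left(F - 3 d\right) \left(d + F\right)}{4} = - \frac{\left(F - 3 d\right) \left(F + d\right)}{4} = - \frac{\left(F + d\right) \left(F - 3 d\right)}{4}$)
$\frac{V - 45338}{-20547 + t{\left(136,-144 \right)}} = \frac{41378 - 45338}{-20547 + \left(- \frac{136^{2}}{4} + \frac{3 \left(-144\right)^{2}}{4} + \frac{1}{2} \cdot 136 \left(-144\right)\right)} = - \frac{3960}{-20547 - -1136} = - \frac{3960}{-20547 + 1136} = - \frac{3960}{-19411} = \left(-3960\right) \left(- \frac{1}{19411}\right) = \frac{3960}{19411}$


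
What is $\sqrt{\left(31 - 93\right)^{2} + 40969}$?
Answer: $\sqrt{44813} \approx 211.69$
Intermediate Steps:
$\sqrt{\left(31 - 93\right)^{2} + 40969} = \sqrt{\left(-62\right)^{2} + 40969} = \sqrt{3844 + 40969} = \sqrt{44813}$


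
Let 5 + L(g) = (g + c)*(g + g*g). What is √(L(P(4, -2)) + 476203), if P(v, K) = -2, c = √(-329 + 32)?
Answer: √(476194 + 6*I*√33) ≈ 690.07 + 0.025*I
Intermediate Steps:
c = 3*I*√33 (c = √(-297) = 3*I*√33 ≈ 17.234*I)
L(g) = -5 + (g + g²)*(g + 3*I*√33) (L(g) = -5 + (g + 3*I*√33)*(g + g*g) = -5 + (g + 3*I*√33)*(g + g²) = -5 + (g + g²)*(g + 3*I*√33))
√(L(P(4, -2)) + 476203) = √((-5 + (-2)² + (-2)³ + 3*I*(-2)*√33 + 3*I*√33*(-2)²) + 476203) = √((-5 + 4 - 8 - 6*I*√33 + 3*I*√33*4) + 476203) = √((-5 + 4 - 8 - 6*I*√33 + 12*I*√33) + 476203) = √((-9 + 6*I*√33) + 476203) = √(476194 + 6*I*√33)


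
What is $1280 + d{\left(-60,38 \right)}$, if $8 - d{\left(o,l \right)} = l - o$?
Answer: $1190$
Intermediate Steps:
$d{\left(o,l \right)} = 8 + o - l$ ($d{\left(o,l \right)} = 8 - \left(l - o\right) = 8 + o - l$)
$1280 + d{\left(-60,38 \right)} = 1280 - 90 = 1190$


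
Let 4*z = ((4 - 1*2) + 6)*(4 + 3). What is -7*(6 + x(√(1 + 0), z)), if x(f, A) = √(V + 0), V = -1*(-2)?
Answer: -42 - 7*√2 ≈ -51.899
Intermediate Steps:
V = 2
z = 14 (z = (((4 - 1*2) + 6)*(4 + 3))/4 = (((4 - 2) + 6)*7)/4 = ((2 + 6)*7)/4 = (8*7)/4 = (¼)*56 = 14)
x(f, A) = √2 (x(f, A) = √(2 + 0) = √2)
-7*(6 + x(√(1 + 0), z)) = -7*(6 + √2) = -42 - 7*√2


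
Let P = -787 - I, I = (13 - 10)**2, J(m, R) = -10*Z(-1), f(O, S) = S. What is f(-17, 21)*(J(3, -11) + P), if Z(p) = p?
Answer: -16506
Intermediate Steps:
J(m, R) = 10 (J(m, R) = -10*(-1) = 10)
I = 9 (I = 3**2 = 9)
P = -796 (P = -787 - 1*9 = -787 - 9 = -796)
f(-17, 21)*(J(3, -11) + P) = 21*(10 - 796) = 21*(-786) = -16506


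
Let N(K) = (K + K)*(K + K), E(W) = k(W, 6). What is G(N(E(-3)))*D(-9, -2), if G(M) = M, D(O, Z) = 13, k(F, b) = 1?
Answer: 52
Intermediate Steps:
E(W) = 1
N(K) = 4*K² (N(K) = (2*K)*(2*K) = 4*K²)
G(N(E(-3)))*D(-9, -2) = (4*1²)*13 = (4*1)*13 = 4*13 = 52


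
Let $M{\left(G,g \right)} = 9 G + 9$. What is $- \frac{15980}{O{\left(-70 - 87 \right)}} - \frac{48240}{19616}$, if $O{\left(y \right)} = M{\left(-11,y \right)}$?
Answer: $\frac{1932013}{11034} \approx 175.1$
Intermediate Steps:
$M{\left(G,g \right)} = 9 + 9 G$
$O{\left(y \right)} = -90$ ($O{\left(y \right)} = 9 + 9 \left(-11\right) = 9 - 99 = -90$)
$- \frac{15980}{O{\left(-70 - 87 \right)}} - \frac{48240}{19616} = - \frac{15980}{-90} - \frac{48240}{19616} = \left(-15980\right) \left(- \frac{1}{90}\right) - \frac{3015}{1226} = \frac{1598}{9} - \frac{3015}{1226} = \frac{1932013}{11034}$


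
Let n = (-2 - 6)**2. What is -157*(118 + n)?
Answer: -28574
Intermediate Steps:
n = 64 (n = (-8)**2 = 64)
-157*(118 + n) = -157*(118 + 64) = -157*182 = -28574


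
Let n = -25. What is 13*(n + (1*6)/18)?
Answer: -962/3 ≈ -320.67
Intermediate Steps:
13*(n + (1*6)/18) = 13*(-25 + (1*6)/18) = 13*(-25 + 6*(1/18)) = 13*(-25 + 1/3) = 13*(-74/3) = -962/3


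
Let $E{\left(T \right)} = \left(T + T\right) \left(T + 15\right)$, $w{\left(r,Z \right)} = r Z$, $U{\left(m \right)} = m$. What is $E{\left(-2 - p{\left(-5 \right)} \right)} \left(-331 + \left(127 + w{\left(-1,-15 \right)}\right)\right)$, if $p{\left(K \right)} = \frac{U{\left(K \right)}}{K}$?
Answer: $13608$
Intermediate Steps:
$p{\left(K \right)} = 1$ ($p{\left(K \right)} = \frac{K}{K} = 1$)
$w{\left(r,Z \right)} = Z r$
$E{\left(T \right)} = 2 T \left(15 + T\right)$
$E{\left(-2 - p{\left(-5 \right)} \right)} \left(-331 + \left(127 + w{\left(-1,-15 \right)}\right)\right) = 2 \left(-2 - 1\right) \left(15 - 3\right) \left(-331 + \left(127 - -15\right)\right) = 2 \left(-2 - 1\right) \left(15 - 3\right) \left(-331 + \left(127 + 15\right)\right) = 2 \left(-3\right) \left(15 - 3\right) \left(-331 + 142\right) = 2 \left(-3\right) 12 \left(-189\right) = \left(-72\right) \left(-189\right) = 13608$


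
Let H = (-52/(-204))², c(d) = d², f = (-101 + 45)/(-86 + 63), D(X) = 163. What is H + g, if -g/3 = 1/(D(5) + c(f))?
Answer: 10974560/232433163 ≈ 0.047216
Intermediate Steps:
f = 56/23 (f = -56/(-23) = -56*(-1/23) = 56/23 ≈ 2.4348)
H = 169/2601 (H = (-52*(-1/204))² = (13/51)² = 169/2601 ≈ 0.064975)
g = -1587/89363 (g = -3/(163 + (56/23)²) = -3/(163 + 3136/529) = -3/89363/529 = -3*529/89363 = -1587/89363 ≈ -0.017759)
H + g = 169/2601 - 1587/89363 = 10974560/232433163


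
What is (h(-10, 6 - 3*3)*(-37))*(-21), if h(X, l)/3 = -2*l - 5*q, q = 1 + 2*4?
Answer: -90909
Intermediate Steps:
q = 9 (q = 1 + 8 = 9)
h(X, l) = -135 - 6*l (h(X, l) = 3*(-2*l - 5*9) = 3*(-2*l - 45) = 3*(-45 - 2*l) = -135 - 6*l)
(h(-10, 6 - 3*3)*(-37))*(-21) = ((-135 - 6*(6 - 3*3))*(-37))*(-21) = ((-135 - 6*(6 - 9))*(-37))*(-21) = ((-135 - 6*(-3))*(-37))*(-21) = ((-135 + 18)*(-37))*(-21) = -117*(-37)*(-21) = 4329*(-21) = -90909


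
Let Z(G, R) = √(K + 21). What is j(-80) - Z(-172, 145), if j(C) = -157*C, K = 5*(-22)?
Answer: 12560 - I*√89 ≈ 12560.0 - 9.434*I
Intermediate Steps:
K = -110
Z(G, R) = I*√89 (Z(G, R) = √(-110 + 21) = √(-89) = I*√89)
j(-80) - Z(-172, 145) = -157*(-80) - I*√89 = 12560 - I*√89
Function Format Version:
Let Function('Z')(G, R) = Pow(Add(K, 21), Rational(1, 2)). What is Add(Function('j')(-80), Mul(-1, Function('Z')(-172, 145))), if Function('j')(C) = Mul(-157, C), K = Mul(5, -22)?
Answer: Add(12560, Mul(-1, I, Pow(89, Rational(1, 2)))) ≈ Add(12560., Mul(-9.4340, I))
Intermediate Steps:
K = -110
Function('Z')(G, R) = Mul(I, Pow(89, Rational(1, 2))) (Function('Z')(G, R) = Pow(Add(-110, 21), Rational(1, 2)) = Pow(-89, Rational(1, 2)) = Mul(I, Pow(89, Rational(1, 2))))
Add(Function('j')(-80), Mul(-1, Function('Z')(-172, 145))) = Add(Mul(-157, -80), Mul(-1, Mul(I, Pow(89, Rational(1, 2))))) = Add(12560, Mul(-1, I, Pow(89, Rational(1, 2))))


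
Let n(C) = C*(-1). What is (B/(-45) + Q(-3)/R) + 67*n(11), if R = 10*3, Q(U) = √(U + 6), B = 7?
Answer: -33172/45 + √3/30 ≈ -737.10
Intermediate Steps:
Q(U) = √(6 + U)
n(C) = -C
R = 30
(B/(-45) + Q(-3)/R) + 67*n(11) = (7/(-45) + √(6 - 3)/30) + 67*(-1*11) = (7*(-1/45) + √3*(1/30)) + 67*(-11) = (-7/45 + √3/30) - 737 = -33172/45 + √3/30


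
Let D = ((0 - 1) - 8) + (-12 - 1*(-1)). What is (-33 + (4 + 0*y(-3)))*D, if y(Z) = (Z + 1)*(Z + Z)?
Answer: 580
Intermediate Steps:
y(Z) = 2*Z*(1 + Z) (y(Z) = (1 + Z)*(2*Z) = 2*Z*(1 + Z))
D = -20 (D = (-1 - 8) + (-12 + 1) = -9 - 11 = -20)
(-33 + (4 + 0*y(-3)))*D = (-33 + (4 + 0*(2*(-3)*(1 - 3))))*(-20) = (-33 + (4 + 0*(2*(-3)*(-2))))*(-20) = (-33 + (4 + 0*12))*(-20) = (-33 + (4 + 0))*(-20) = (-33 + 4)*(-20) = -29*(-20) = 580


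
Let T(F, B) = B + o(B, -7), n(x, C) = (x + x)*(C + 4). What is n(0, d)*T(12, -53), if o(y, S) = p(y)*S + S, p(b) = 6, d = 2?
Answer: 0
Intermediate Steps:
o(y, S) = 7*S (o(y, S) = 6*S + S = 7*S)
n(x, C) = 2*x*(4 + C) (n(x, C) = (2*x)*(4 + C) = 2*x*(4 + C))
T(F, B) = -49 + B (T(F, B) = B + 7*(-7) = B - 49 = -49 + B)
n(0, d)*T(12, -53) = (2*0*(4 + 2))*(-49 - 53) = (2*0*6)*(-102) = 0*(-102) = 0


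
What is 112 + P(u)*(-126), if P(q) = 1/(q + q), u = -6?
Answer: 245/2 ≈ 122.50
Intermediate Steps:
P(q) = 1/(2*q)
112 + P(u)*(-126) = 112 + ((1/2)/(-6))*(-126) = 112 + ((1/2)*(-1/6))*(-126) = 112 - 1/12*(-126) = 112 + 21/2 = 245/2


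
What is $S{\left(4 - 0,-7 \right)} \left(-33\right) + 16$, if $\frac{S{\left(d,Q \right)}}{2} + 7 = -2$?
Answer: $610$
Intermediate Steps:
$S{\left(d,Q \right)} = -18$ ($S{\left(d,Q \right)} = -14 + 2 \left(-2\right) = -14 - 4 = -18$)
$S{\left(4 - 0,-7 \right)} \left(-33\right) + 16 = \left(-18\right) \left(-33\right) + 16 = 594 + 16 = 610$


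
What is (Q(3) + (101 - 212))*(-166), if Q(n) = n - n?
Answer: 18426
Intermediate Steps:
Q(n) = 0
(Q(3) + (101 - 212))*(-166) = (0 + (101 - 212))*(-166) = (0 - 111)*(-166) = -111*(-166) = 18426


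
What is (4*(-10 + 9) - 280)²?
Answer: 80656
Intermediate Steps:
(4*(-10 + 9) - 280)² = (4*(-1) - 280)² = (-4 - 280)² = (-284)² = 80656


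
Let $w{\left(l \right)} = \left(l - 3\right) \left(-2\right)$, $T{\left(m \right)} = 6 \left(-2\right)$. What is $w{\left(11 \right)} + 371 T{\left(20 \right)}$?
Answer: $-4468$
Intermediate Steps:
$T{\left(m \right)} = -12$
$w{\left(l \right)} = 6 - 2 l$ ($w{\left(l \right)} = \left(-3 + l\right) \left(-2\right) = 6 - 2 l$)
$w{\left(11 \right)} + 371 T{\left(20 \right)} = \left(6 - 22\right) + 371 \left(-12\right) = \left(6 - 22\right) - 4452 = -16 - 4452 = -4468$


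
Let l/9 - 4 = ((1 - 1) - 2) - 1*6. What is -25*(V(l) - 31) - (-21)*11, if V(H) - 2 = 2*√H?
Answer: 956 - 300*I ≈ 956.0 - 300.0*I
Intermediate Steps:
l = -36 (l = 36 + 9*(((1 - 1) - 2) - 1*6) = 36 + 9*((0 - 2) - 6) = 36 + 9*(-2 - 6) = 36 + 9*(-8) = 36 - 72 = -36)
V(H) = 2 + 2*√H
-25*(V(l) - 31) - (-21)*11 = -25*((2 + 2*√(-36)) - 31) - (-21)*11 = -25*((2 + 2*(6*I)) - 31) - 1*(-231) = -25*((2 + 12*I) - 31) + 231 = -25*(-29 + 12*I) + 231 = (725 - 300*I) + 231 = 956 - 300*I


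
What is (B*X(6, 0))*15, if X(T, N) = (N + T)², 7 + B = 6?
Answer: -540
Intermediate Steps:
B = -1 (B = -7 + 6 = -1)
(B*X(6, 0))*15 = -(0 + 6)²*15 = -1*6²*15 = -1*36*15 = -36*15 = -540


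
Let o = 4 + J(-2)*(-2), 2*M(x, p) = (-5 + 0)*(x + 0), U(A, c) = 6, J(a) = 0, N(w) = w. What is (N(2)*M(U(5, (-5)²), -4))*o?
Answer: -120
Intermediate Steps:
M(x, p) = -5*x/2 (M(x, p) = ((-5 + 0)*(x + 0))/2 = (-5*x)/2 = -5*x/2)
o = 4 (o = 4 + 0*(-2) = 4 + 0 = 4)
(N(2)*M(U(5, (-5)²), -4))*o = (2*(-5/2*6))*4 = (2*(-15))*4 = -30*4 = -120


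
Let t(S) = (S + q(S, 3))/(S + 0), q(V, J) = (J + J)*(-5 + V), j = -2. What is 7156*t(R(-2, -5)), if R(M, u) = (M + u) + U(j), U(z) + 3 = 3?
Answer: 565324/7 ≈ 80761.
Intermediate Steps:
U(z) = 0 (U(z) = -3 + 3 = 0)
R(M, u) = M + u (R(M, u) = (M + u) + 0 = M + u)
q(V, J) = 2*J*(-5 + V) (q(V, J) = (2*J)*(-5 + V) = 2*J*(-5 + V))
t(S) = (-30 + 7*S)/S (t(S) = (S + 2*3*(-5 + S))/(S + 0) = (S + (-30 + 6*S))/S = (-30 + 7*S)/S)
7156*t(R(-2, -5)) = 7156*(7 - 30/(-2 - 5)) = 7156*(7 - 30/(-7)) = 7156*(7 - 30*(-⅐)) = 7156*(7 + 30/7) = 7156*(79/7) = 565324/7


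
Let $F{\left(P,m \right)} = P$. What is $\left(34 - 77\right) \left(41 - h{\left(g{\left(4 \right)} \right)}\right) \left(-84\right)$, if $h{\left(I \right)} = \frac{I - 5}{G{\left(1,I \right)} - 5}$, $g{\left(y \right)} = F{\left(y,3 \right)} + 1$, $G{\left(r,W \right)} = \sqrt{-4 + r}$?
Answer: $148092$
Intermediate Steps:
$g{\left(y \right)} = 1 + y$ ($g{\left(y \right)} = y + 1 = 1 + y$)
$h{\left(I \right)} = \frac{-5 + I}{-5 + i \sqrt{3}}$ ($h{\left(I \right)} = \frac{I - 5}{\sqrt{-4 + 1} - 5} = \frac{-5 + I}{\sqrt{-3} - 5} = \frac{-5 + I}{i \sqrt{3} - 5} = \frac{-5 + I}{-5 + i \sqrt{3}}$)
$\left(34 - 77\right) \left(41 - h{\left(g{\left(4 \right)} \right)}\right) \left(-84\right) = \left(34 - 77\right) \left(41 - - \frac{-5 + \left(1 + 4\right)}{5 - i \sqrt{3}}\right) \left(-84\right) = - 43 \left(41 - - \frac{-5 + 5}{5 - i \sqrt{3}}\right) \left(-84\right) = - 43 \left(41 - \left(-1\right) \frac{1}{5 - i \sqrt{3}} \cdot 0\right) \left(-84\right) = - 43 \left(41 - 0\right) \left(-84\right) = - 43 \left(41 + 0\right) \left(-84\right) = \left(-43\right) 41 \left(-84\right) = \left(-1763\right) \left(-84\right) = 148092$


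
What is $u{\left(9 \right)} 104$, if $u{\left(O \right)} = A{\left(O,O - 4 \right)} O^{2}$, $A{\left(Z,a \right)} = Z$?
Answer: $75816$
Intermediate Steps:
$u{\left(O \right)} = O^{3}$ ($u{\left(O \right)} = O O^{2} = O^{3}$)
$u{\left(9 \right)} 104 = 9^{3} \cdot 104 = 729 \cdot 104 = 75816$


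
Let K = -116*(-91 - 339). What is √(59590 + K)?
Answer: √109470 ≈ 330.86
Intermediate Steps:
K = 49880 (K = -116*(-430) = 49880)
√(59590 + K) = √(59590 + 49880) = √109470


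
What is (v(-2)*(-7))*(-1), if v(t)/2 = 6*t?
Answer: -168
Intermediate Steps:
v(t) = 12*t (v(t) = 2*(6*t) = 12*t)
(v(-2)*(-7))*(-1) = ((12*(-2))*(-7))*(-1) = -24*(-7)*(-1) = 168*(-1) = -168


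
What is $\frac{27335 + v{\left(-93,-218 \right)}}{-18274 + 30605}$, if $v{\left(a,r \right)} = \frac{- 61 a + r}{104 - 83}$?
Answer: $\frac{579490}{258951} \approx 2.2378$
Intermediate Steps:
$v{\left(a,r \right)} = - \frac{61 a}{21} + \frac{r}{21}$ ($v{\left(a,r \right)} = \frac{r - 61 a}{21} = \left(r - 61 a\right) \frac{1}{21} = - \frac{61 a}{21} + \frac{r}{21}$)
$\frac{27335 + v{\left(-93,-218 \right)}}{-18274 + 30605} = \frac{27335 + \left(\left(- \frac{61}{21}\right) \left(-93\right) + \frac{1}{21} \left(-218\right)\right)}{-18274 + 30605} = \frac{27335 + \left(\frac{1891}{7} - \frac{218}{21}\right)}{12331} = \left(27335 + \frac{5455}{21}\right) \frac{1}{12331} = \frac{579490}{21} \cdot \frac{1}{12331} = \frac{579490}{258951}$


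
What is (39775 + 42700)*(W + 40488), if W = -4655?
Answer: 2955326675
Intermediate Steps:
(39775 + 42700)*(W + 40488) = (39775 + 42700)*(-4655 + 40488) = 82475*35833 = 2955326675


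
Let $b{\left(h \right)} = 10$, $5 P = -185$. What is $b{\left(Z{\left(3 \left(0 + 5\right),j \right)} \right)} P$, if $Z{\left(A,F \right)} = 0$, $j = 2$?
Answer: $-370$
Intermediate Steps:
$P = -37$ ($P = \frac{1}{5} \left(-185\right) = -37$)
$b{\left(Z{\left(3 \left(0 + 5\right),j \right)} \right)} P = 10 \left(-37\right) = -370$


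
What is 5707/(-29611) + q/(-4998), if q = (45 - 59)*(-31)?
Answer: -2955340/10571127 ≈ -0.27957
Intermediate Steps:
q = 434 (q = -14*(-31) = 434)
5707/(-29611) + q/(-4998) = 5707/(-29611) + 434/(-4998) = 5707*(-1/29611) + 434*(-1/4998) = -5707/29611 - 31/357 = -2955340/10571127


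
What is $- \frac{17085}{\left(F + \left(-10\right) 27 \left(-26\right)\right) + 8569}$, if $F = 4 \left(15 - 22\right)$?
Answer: $- \frac{5695}{5187} \approx -1.0979$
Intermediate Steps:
$F = -28$ ($F = 4 \left(-7\right) = -28$)
$- \frac{17085}{\left(F + \left(-10\right) 27 \left(-26\right)\right) + 8569} = - \frac{17085}{\left(-28 + \left(-10\right) 27 \left(-26\right)\right) + 8569} = - \frac{17085}{\left(-28 - -7020\right) + 8569} = - \frac{17085}{\left(-28 + 7020\right) + 8569} = - \frac{17085}{6992 + 8569} = - \frac{17085}{15561} = \left(-17085\right) \frac{1}{15561} = - \frac{5695}{5187}$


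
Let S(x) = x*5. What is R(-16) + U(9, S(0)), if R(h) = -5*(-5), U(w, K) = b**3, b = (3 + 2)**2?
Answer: 15650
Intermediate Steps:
S(x) = 5*x
b = 25 (b = 5**2 = 25)
U(w, K) = 15625 (U(w, K) = 25**3 = 15625)
R(h) = 25
R(-16) + U(9, S(0)) = 25 + 15625 = 15650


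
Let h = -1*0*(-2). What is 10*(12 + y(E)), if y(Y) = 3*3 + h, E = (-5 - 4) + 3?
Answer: 210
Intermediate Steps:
E = -6 (E = -9 + 3 = -6)
h = 0 (h = 0*(-2) = 0)
y(Y) = 9 (y(Y) = 3*3 + 0 = 9 + 0 = 9)
10*(12 + y(E)) = 10*(12 + 9) = 10*21 = 210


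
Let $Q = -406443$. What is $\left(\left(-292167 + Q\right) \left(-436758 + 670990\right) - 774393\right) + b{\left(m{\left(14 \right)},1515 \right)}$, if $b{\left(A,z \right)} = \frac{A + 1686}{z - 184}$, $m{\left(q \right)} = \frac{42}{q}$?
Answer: $- \frac{217801634834514}{1331} \approx -1.6364 \cdot 10^{11}$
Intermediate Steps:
$b{\left(A,z \right)} = \frac{1686 + A}{-184 + z}$
$\left(\left(-292167 + Q\right) \left(-436758 + 670990\right) - 774393\right) + b{\left(m{\left(14 \right)},1515 \right)} = \left(\left(-292167 - 406443\right) \left(-436758 + 670990\right) - 774393\right) + \frac{1686 + \frac{42}{14}}{-184 + 1515} = \left(\left(-698610\right) 234232 - 774393\right) + \frac{1686 + 42 \cdot \frac{1}{14}}{1331} = \left(-163636817520 - 774393\right) + \frac{1686 + 3}{1331} = -163637591913 + \frac{1}{1331} \cdot 1689 = -163637591913 + \frac{1689}{1331} = - \frac{217801634834514}{1331}$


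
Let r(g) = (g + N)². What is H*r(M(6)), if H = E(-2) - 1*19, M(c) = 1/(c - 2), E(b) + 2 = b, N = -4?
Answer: -5175/16 ≈ -323.44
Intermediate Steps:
E(b) = -2 + b
M(c) = 1/(-2 + c)
r(g) = (-4 + g)² (r(g) = (g - 4)² = (-4 + g)²)
H = -23 (H = (-2 - 2) - 1*19 = -4 - 19 = -23)
H*r(M(6)) = -23*(-4 + 1/(-2 + 6))² = -23*(-4 + 1/4)² = -23*(-4 + ¼)² = -23*(-15/4)² = -23*225/16 = -5175/16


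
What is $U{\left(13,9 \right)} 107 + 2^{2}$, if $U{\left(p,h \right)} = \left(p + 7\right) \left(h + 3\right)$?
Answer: $25684$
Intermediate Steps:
$U{\left(p,h \right)} = \left(3 + h\right) \left(7 + p\right)$ ($U{\left(p,h \right)} = \left(7 + p\right) \left(3 + h\right) = \left(3 + h\right) \left(7 + p\right)$)
$U{\left(13,9 \right)} 107 + 2^{2} = \left(21 + 3 \cdot 13 + 7 \cdot 9 + 9 \cdot 13\right) 107 + 2^{2} = \left(21 + 39 + 63 + 117\right) 107 + 4 = 240 \cdot 107 + 4 = 25680 + 4 = 25684$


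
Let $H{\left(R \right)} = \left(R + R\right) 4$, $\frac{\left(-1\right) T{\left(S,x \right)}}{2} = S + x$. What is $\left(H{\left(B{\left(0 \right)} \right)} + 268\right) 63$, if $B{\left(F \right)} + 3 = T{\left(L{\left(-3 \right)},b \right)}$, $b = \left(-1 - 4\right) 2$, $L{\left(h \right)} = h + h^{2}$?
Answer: $19404$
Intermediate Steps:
$b = -10$ ($b = \left(-5\right) 2 = -10$)
$T{\left(S,x \right)} = - 2 S - 2 x$ ($T{\left(S,x \right)} = - 2 \left(S + x\right) = - 2 S - 2 x$)
$B{\left(F \right)} = 5$ ($B{\left(F \right)} = -3 - \left(-20 + 2 \left(- 3 \left(1 - 3\right)\right)\right) = -3 + \left(- 2 \left(\left(-3\right) \left(-2\right)\right) + 20\right) = -3 + \left(\left(-2\right) 6 + 20\right) = -3 + \left(-12 + 20\right) = -3 + 8 = 5$)
$H{\left(R \right)} = 8 R$ ($H{\left(R \right)} = 2 R 4 = 8 R$)
$\left(H{\left(B{\left(0 \right)} \right)} + 268\right) 63 = \left(8 \cdot 5 + 268\right) 63 = \left(40 + 268\right) 63 = 308 \cdot 63 = 19404$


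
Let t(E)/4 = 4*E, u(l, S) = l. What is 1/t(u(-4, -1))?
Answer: -1/64 ≈ -0.015625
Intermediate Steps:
t(E) = 16*E (t(E) = 4*(4*E) = 16*E)
1/t(u(-4, -1)) = 1/(16*(-4)) = 1/(-64) = -1/64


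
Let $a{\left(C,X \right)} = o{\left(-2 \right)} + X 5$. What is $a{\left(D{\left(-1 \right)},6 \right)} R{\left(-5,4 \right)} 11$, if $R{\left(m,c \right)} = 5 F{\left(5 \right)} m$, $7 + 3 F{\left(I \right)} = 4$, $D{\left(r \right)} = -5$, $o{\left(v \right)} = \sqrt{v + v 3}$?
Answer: $8250 + 550 i \sqrt{2} \approx 8250.0 + 777.82 i$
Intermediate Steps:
$o{\left(v \right)} = 2 \sqrt{v}$ ($o{\left(v \right)} = \sqrt{v + 3 v} = \sqrt{4 v} = 2 \sqrt{v}$)
$F{\left(I \right)} = -1$ ($F{\left(I \right)} = - \frac{7}{3} + \frac{1}{3} \cdot 4 = - \frac{7}{3} + \frac{4}{3} = -1$)
$a{\left(C,X \right)} = 5 X + 2 i \sqrt{2}$ ($a{\left(C,X \right)} = 2 \sqrt{-2} + X 5 = 2 i \sqrt{2} + 5 X = 5 X + 2 i \sqrt{2}$)
$R{\left(m,c \right)} = - 5 m$ ($R{\left(m,c \right)} = 5 \left(-1\right) m = - 5 m$)
$a{\left(D{\left(-1 \right)},6 \right)} R{\left(-5,4 \right)} 11 = \left(5 \cdot 6 + 2 i \sqrt{2}\right) \left(\left(-5\right) \left(-5\right)\right) 11 = \left(30 + 2 i \sqrt{2}\right) 25 \cdot 11 = \left(750 + 50 i \sqrt{2}\right) 11 = 8250 + 550 i \sqrt{2}$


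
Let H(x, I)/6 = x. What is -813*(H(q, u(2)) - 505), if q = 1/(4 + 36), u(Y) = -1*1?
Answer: 8208861/20 ≈ 4.1044e+5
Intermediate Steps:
u(Y) = -1
q = 1/40 ≈ 0.025000
H(x, I) = 6*x
-813*(H(q, u(2)) - 505) = -813*(6*(1/40) - 505) = -813*(3/20 - 505) = -813*(-10097/20) = 8208861/20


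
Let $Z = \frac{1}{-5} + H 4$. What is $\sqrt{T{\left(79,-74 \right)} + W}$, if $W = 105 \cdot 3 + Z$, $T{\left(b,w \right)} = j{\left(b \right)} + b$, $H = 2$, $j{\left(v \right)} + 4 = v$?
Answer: $\frac{4 \sqrt{745}}{5} \approx 21.836$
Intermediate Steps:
$j{\left(v \right)} = -4 + v$
$Z = \frac{39}{5}$ ($Z = \frac{1}{-5} + 2 \cdot 4 = - \frac{1}{5} + 8 = \frac{39}{5} \approx 7.8$)
$T{\left(b,w \right)} = -4 + 2 b$ ($T{\left(b,w \right)} = \left(-4 + b\right) + b = -4 + 2 b$)
$W = \frac{1614}{5}$ ($W = 105 \cdot 3 + \frac{39}{5} = 315 + \frac{39}{5} = \frac{1614}{5} \approx 322.8$)
$\sqrt{T{\left(79,-74 \right)} + W} = \sqrt{\left(-4 + 2 \cdot 79\right) + \frac{1614}{5}} = \sqrt{\left(-4 + 158\right) + \frac{1614}{5}} = \sqrt{154 + \frac{1614}{5}} = \sqrt{\frac{2384}{5}} = \frac{4 \sqrt{745}}{5}$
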